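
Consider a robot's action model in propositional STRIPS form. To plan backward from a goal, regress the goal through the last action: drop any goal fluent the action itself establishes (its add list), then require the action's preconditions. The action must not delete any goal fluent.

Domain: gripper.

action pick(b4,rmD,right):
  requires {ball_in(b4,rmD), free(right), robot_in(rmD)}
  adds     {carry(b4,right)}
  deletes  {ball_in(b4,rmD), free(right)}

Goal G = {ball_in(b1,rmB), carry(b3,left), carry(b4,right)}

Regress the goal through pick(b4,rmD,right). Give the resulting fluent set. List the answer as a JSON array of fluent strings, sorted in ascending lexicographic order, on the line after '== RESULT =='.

Compute (G \ add) ∪ pre:
  G ∩ del = {}  (empty — regression defined)
  G \ add = {ball_in(b1,rmB), carry(b3,left), carry(b4,right)} \ {carry(b4,right)} = {ball_in(b1,rmB), carry(b3,left)}
  ∪ pre   = {ball_in(b1,rmB), carry(b3,left)} ∪ {ball_in(b4,rmD), free(right), robot_in(rmD)}
          = {ball_in(b1,rmB), ball_in(b4,rmD), carry(b3,left), free(right), robot_in(rmD)}

== RESULT ==
["ball_in(b1,rmB)", "ball_in(b4,rmD)", "carry(b3,left)", "free(right)", "robot_in(rmD)"]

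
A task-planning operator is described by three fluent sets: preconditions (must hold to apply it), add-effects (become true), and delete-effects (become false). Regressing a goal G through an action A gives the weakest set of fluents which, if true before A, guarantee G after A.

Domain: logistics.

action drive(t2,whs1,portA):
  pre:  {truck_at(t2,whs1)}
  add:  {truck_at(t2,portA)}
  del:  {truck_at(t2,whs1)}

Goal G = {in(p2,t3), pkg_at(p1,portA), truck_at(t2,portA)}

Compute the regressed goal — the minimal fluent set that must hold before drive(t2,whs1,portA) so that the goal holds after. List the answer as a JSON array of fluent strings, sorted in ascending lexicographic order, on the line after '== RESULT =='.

Regress:
  G ∩ del = {}  (empty — regression defined)
  G \ add = {in(p2,t3), pkg_at(p1,portA), truck_at(t2,portA)} \ {truck_at(t2,portA)} = {in(p2,t3), pkg_at(p1,portA)}
  ∪ pre   = {in(p2,t3), pkg_at(p1,portA)} ∪ {truck_at(t2,whs1)}
          = {in(p2,t3), pkg_at(p1,portA), truck_at(t2,whs1)}

== RESULT ==
["in(p2,t3)", "pkg_at(p1,portA)", "truck_at(t2,whs1)"]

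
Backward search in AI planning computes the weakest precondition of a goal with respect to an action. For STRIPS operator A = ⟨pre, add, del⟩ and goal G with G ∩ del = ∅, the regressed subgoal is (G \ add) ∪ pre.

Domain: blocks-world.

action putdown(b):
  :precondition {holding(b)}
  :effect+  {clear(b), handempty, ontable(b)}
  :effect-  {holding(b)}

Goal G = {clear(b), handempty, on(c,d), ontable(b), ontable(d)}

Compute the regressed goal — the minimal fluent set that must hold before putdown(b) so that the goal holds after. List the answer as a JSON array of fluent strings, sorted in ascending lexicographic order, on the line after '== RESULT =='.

Regress:
  G ∩ del = {}  (empty — regression defined)
  G \ add = {clear(b), handempty, on(c,d), ontable(b), ontable(d)} \ {clear(b), handempty, ontable(b)} = {on(c,d), ontable(d)}
  ∪ pre   = {on(c,d), ontable(d)} ∪ {holding(b)}
          = {holding(b), on(c,d), ontable(d)}

== RESULT ==
["holding(b)", "on(c,d)", "ontable(d)"]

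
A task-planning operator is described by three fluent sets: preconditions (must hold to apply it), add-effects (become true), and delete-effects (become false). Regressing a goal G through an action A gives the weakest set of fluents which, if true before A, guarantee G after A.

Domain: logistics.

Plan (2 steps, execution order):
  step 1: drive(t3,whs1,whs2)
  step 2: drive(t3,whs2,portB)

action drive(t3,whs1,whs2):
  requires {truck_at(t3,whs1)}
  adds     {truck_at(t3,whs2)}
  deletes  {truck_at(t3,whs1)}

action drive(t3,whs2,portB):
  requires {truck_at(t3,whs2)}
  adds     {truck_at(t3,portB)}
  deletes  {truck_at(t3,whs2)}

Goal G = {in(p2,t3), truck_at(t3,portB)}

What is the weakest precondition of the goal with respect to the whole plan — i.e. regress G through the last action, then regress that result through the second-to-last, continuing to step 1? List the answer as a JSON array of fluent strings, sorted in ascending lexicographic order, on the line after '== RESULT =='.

Regress step by step:
  through step 2 (drive(t3,whs2,portB)): drop {truck_at(t3,portB)}, keep {in(p2,t3)}, require {truck_at(t3,whs2)}
    → {in(p2,t3), truck_at(t3,whs2)}
  through step 1 (drive(t3,whs1,whs2)): drop {truck_at(t3,whs2)}, keep {in(p2,t3)}, require {truck_at(t3,whs1)}
    → {in(p2,t3), truck_at(t3,whs1)}

== RESULT ==
["in(p2,t3)", "truck_at(t3,whs1)"]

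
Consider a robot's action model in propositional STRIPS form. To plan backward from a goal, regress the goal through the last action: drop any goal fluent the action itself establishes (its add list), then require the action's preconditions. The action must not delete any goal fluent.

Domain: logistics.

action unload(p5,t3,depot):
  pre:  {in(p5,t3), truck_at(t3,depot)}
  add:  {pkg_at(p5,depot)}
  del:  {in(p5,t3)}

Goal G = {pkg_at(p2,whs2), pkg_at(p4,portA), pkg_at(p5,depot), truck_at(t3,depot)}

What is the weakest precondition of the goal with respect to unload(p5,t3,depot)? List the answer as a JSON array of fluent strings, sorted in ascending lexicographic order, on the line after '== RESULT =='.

Regress:
  G ∩ del = {}  (empty — regression defined)
  G \ add = {pkg_at(p2,whs2), pkg_at(p4,portA), pkg_at(p5,depot), truck_at(t3,depot)} \ {pkg_at(p5,depot)} = {pkg_at(p2,whs2), pkg_at(p4,portA), truck_at(t3,depot)}
  ∪ pre   = {pkg_at(p2,whs2), pkg_at(p4,portA), truck_at(t3,depot)} ∪ {in(p5,t3), truck_at(t3,depot)}
          = {in(p5,t3), pkg_at(p2,whs2), pkg_at(p4,portA), truck_at(t3,depot)}

== RESULT ==
["in(p5,t3)", "pkg_at(p2,whs2)", "pkg_at(p4,portA)", "truck_at(t3,depot)"]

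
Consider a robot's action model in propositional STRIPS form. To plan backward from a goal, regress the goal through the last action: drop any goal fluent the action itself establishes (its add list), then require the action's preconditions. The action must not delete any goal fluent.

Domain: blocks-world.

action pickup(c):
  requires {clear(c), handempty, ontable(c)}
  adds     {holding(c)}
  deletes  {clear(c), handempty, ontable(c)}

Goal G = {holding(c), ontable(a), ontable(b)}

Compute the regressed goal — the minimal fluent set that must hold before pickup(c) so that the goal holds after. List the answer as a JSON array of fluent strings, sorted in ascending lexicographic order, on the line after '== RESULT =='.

Regress:
  G ∩ del = {}  (empty — regression defined)
  G \ add = {holding(c), ontable(a), ontable(b)} \ {holding(c)} = {ontable(a), ontable(b)}
  ∪ pre   = {ontable(a), ontable(b)} ∪ {clear(c), handempty, ontable(c)}
          = {clear(c), handempty, ontable(a), ontable(b), ontable(c)}

== RESULT ==
["clear(c)", "handempty", "ontable(a)", "ontable(b)", "ontable(c)"]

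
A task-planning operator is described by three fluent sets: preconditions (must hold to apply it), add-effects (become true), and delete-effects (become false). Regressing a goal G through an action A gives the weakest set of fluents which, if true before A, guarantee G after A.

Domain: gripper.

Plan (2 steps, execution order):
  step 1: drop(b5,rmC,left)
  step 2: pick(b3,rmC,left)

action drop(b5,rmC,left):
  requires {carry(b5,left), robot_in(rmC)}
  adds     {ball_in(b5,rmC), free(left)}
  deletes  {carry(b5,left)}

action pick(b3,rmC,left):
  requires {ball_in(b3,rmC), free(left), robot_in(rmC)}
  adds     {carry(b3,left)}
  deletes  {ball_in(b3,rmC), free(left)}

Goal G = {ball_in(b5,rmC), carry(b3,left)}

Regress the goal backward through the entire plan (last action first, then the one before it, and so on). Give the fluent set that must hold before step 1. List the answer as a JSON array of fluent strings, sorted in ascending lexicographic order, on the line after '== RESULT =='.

Work backward from the goal:
  through step 2 (pick(b3,rmC,left)): drop {carry(b3,left)}, keep {ball_in(b5,rmC)}, require {ball_in(b3,rmC), free(left), robot_in(rmC)}
    → {ball_in(b3,rmC), ball_in(b5,rmC), free(left), robot_in(rmC)}
  through step 1 (drop(b5,rmC,left)): drop {ball_in(b5,rmC), free(left)}, keep {ball_in(b3,rmC), robot_in(rmC)}, require {carry(b5,left), robot_in(rmC)}
    → {ball_in(b3,rmC), carry(b5,left), robot_in(rmC)}

== RESULT ==
["ball_in(b3,rmC)", "carry(b5,left)", "robot_in(rmC)"]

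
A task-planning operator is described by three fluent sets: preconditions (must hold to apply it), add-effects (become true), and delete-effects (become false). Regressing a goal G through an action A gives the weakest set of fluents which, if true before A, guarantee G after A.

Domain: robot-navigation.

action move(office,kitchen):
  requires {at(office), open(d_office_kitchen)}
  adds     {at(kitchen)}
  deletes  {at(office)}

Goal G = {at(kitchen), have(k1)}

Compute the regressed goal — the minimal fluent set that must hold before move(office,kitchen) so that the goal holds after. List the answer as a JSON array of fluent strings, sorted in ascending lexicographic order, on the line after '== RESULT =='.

Compute (G \ add) ∪ pre:
  G ∩ del = {}  (empty — regression defined)
  G \ add = {at(kitchen), have(k1)} \ {at(kitchen)} = {have(k1)}
  ∪ pre   = {have(k1)} ∪ {at(office), open(d_office_kitchen)}
          = {at(office), have(k1), open(d_office_kitchen)}

== RESULT ==
["at(office)", "have(k1)", "open(d_office_kitchen)"]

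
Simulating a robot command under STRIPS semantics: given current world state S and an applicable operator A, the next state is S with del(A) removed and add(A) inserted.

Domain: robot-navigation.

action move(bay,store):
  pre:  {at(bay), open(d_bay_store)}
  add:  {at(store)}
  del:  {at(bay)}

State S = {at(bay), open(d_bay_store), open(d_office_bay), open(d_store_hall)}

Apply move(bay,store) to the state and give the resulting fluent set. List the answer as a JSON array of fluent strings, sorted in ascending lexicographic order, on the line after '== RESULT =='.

Progress:
  pre ⊆ S: {at(bay), open(d_bay_store)} ⊆ S  — applicable
  S \ del = {open(d_bay_store), open(d_office_bay), open(d_store_hall)}
  ∪ add   = {at(store), open(d_bay_store), open(d_office_bay), open(d_store_hall)}

== RESULT ==
["at(store)", "open(d_bay_store)", "open(d_office_bay)", "open(d_store_hall)"]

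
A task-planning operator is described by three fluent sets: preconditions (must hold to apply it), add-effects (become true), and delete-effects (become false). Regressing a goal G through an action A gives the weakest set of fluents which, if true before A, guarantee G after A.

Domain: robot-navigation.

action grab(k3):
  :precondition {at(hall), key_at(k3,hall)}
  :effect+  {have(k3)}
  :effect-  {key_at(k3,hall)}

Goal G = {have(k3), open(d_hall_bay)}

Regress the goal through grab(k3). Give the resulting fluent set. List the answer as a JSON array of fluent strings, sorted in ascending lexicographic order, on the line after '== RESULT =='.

Regress:
  G ∩ del = {}  (empty — regression defined)
  G \ add = {have(k3), open(d_hall_bay)} \ {have(k3)} = {open(d_hall_bay)}
  ∪ pre   = {open(d_hall_bay)} ∪ {at(hall), key_at(k3,hall)}
          = {at(hall), key_at(k3,hall), open(d_hall_bay)}

== RESULT ==
["at(hall)", "key_at(k3,hall)", "open(d_hall_bay)"]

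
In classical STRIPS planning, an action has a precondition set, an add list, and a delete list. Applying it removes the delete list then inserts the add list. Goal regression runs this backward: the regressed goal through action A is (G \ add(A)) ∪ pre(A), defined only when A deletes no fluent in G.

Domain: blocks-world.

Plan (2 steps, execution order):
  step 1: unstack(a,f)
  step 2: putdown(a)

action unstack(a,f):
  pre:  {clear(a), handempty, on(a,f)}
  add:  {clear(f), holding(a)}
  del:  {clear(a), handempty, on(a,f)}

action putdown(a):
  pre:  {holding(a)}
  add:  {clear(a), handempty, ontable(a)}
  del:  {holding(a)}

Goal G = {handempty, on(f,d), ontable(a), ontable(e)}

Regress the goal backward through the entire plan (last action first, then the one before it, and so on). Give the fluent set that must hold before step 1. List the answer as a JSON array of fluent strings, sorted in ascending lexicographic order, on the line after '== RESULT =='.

Work backward from the goal:
  through step 2 (putdown(a)): drop {handempty, ontable(a)}, keep {on(f,d), ontable(e)}, require {holding(a)}
    → {holding(a), on(f,d), ontable(e)}
  through step 1 (unstack(a,f)): drop {holding(a)}, keep {on(f,d), ontable(e)}, require {clear(a), handempty, on(a,f)}
    → {clear(a), handempty, on(a,f), on(f,d), ontable(e)}

== RESULT ==
["clear(a)", "handempty", "on(a,f)", "on(f,d)", "ontable(e)"]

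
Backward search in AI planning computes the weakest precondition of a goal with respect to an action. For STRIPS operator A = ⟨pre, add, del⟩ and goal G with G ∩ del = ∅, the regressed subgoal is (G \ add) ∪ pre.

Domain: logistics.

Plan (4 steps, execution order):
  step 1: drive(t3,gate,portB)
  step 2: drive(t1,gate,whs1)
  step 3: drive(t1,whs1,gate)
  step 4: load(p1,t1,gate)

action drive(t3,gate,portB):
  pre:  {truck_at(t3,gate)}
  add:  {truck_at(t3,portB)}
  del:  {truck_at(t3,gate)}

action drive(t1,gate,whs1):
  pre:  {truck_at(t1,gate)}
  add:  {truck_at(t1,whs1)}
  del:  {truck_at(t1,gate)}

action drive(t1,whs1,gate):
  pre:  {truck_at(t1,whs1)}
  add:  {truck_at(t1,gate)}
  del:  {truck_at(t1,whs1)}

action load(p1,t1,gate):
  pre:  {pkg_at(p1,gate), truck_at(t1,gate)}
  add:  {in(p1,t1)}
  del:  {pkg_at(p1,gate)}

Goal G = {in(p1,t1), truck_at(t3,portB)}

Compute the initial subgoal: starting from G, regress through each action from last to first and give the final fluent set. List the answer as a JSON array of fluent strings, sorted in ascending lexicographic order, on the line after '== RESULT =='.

Regress step by step:
  through step 4 (load(p1,t1,gate)): drop {in(p1,t1)}, keep {truck_at(t3,portB)}, require {pkg_at(p1,gate), truck_at(t1,gate)}
    → {pkg_at(p1,gate), truck_at(t1,gate), truck_at(t3,portB)}
  through step 3 (drive(t1,whs1,gate)): drop {truck_at(t1,gate)}, keep {pkg_at(p1,gate), truck_at(t3,portB)}, require {truck_at(t1,whs1)}
    → {pkg_at(p1,gate), truck_at(t1,whs1), truck_at(t3,portB)}
  through step 2 (drive(t1,gate,whs1)): drop {truck_at(t1,whs1)}, keep {pkg_at(p1,gate), truck_at(t3,portB)}, require {truck_at(t1,gate)}
    → {pkg_at(p1,gate), truck_at(t1,gate), truck_at(t3,portB)}
  through step 1 (drive(t3,gate,portB)): drop {truck_at(t3,portB)}, keep {pkg_at(p1,gate), truck_at(t1,gate)}, require {truck_at(t3,gate)}
    → {pkg_at(p1,gate), truck_at(t1,gate), truck_at(t3,gate)}

== RESULT ==
["pkg_at(p1,gate)", "truck_at(t1,gate)", "truck_at(t3,gate)"]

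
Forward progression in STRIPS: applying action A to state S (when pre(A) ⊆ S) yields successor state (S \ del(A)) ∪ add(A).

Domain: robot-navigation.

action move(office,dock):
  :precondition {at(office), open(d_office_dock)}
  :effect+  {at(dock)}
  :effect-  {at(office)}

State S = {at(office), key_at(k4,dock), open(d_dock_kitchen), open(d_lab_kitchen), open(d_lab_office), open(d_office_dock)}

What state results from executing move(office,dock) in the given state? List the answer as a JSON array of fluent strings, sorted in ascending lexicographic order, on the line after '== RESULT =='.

Progress:
  pre ⊆ S: {at(office), open(d_office_dock)} ⊆ S  — applicable
  S \ del = {key_at(k4,dock), open(d_dock_kitchen), open(d_lab_kitchen), open(d_lab_office), open(d_office_dock)}
  ∪ add   = {at(dock), key_at(k4,dock), open(d_dock_kitchen), open(d_lab_kitchen), open(d_lab_office), open(d_office_dock)}

== RESULT ==
["at(dock)", "key_at(k4,dock)", "open(d_dock_kitchen)", "open(d_lab_kitchen)", "open(d_lab_office)", "open(d_office_dock)"]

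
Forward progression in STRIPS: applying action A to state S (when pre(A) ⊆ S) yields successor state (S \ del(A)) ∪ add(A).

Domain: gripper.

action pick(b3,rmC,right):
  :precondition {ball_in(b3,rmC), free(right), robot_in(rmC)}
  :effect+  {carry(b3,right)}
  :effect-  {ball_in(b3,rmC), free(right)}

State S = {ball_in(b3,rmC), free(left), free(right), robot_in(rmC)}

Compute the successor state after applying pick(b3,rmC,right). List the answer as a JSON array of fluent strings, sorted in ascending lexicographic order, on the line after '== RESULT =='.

Progress:
  pre ⊆ S: {ball_in(b3,rmC), free(right), robot_in(rmC)} ⊆ S  — applicable
  S \ del = {free(left), robot_in(rmC)}
  ∪ add   = {carry(b3,right), free(left), robot_in(rmC)}

== RESULT ==
["carry(b3,right)", "free(left)", "robot_in(rmC)"]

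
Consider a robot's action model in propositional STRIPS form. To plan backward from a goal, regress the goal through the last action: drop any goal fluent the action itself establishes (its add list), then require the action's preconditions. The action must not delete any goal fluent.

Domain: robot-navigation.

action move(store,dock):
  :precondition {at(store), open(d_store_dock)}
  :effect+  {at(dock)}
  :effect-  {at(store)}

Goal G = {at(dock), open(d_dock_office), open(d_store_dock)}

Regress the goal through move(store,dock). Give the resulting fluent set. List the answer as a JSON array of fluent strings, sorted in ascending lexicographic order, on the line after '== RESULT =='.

Compute (G \ add) ∪ pre:
  G ∩ del = {}  (empty — regression defined)
  G \ add = {at(dock), open(d_dock_office), open(d_store_dock)} \ {at(dock)} = {open(d_dock_office), open(d_store_dock)}
  ∪ pre   = {open(d_dock_office), open(d_store_dock)} ∪ {at(store), open(d_store_dock)}
          = {at(store), open(d_dock_office), open(d_store_dock)}

== RESULT ==
["at(store)", "open(d_dock_office)", "open(d_store_dock)"]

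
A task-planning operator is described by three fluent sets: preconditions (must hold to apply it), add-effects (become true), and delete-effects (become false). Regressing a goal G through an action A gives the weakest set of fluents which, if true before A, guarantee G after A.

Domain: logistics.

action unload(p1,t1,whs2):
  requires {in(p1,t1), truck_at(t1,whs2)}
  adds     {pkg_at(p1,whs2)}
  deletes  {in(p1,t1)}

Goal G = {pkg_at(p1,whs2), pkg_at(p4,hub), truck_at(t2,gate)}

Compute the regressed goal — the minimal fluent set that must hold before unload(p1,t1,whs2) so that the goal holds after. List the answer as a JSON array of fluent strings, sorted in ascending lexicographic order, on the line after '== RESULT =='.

Compute (G \ add) ∪ pre:
  G ∩ del = {}  (empty — regression defined)
  G \ add = {pkg_at(p1,whs2), pkg_at(p4,hub), truck_at(t2,gate)} \ {pkg_at(p1,whs2)} = {pkg_at(p4,hub), truck_at(t2,gate)}
  ∪ pre   = {pkg_at(p4,hub), truck_at(t2,gate)} ∪ {in(p1,t1), truck_at(t1,whs2)}
          = {in(p1,t1), pkg_at(p4,hub), truck_at(t1,whs2), truck_at(t2,gate)}

== RESULT ==
["in(p1,t1)", "pkg_at(p4,hub)", "truck_at(t1,whs2)", "truck_at(t2,gate)"]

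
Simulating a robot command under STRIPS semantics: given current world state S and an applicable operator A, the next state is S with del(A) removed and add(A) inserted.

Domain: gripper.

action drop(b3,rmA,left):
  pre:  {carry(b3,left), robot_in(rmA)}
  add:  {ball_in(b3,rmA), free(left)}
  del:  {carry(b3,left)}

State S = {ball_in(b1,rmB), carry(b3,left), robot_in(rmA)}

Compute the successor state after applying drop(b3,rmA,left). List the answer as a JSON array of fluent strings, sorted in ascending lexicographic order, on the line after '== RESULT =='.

Compute (S \ del) ∪ add:
  pre ⊆ S: {carry(b3,left), robot_in(rmA)} ⊆ S  — applicable
  S \ del = {ball_in(b1,rmB), robot_in(rmA)}
  ∪ add   = {ball_in(b1,rmB), ball_in(b3,rmA), free(left), robot_in(rmA)}

== RESULT ==
["ball_in(b1,rmB)", "ball_in(b3,rmA)", "free(left)", "robot_in(rmA)"]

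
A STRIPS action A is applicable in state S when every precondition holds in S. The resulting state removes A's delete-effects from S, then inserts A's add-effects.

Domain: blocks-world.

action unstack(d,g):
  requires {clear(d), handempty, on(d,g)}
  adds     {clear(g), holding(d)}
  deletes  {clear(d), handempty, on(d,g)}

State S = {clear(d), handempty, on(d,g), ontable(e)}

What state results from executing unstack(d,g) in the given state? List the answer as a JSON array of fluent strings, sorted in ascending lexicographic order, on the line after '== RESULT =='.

Progress:
  pre ⊆ S: {clear(d), handempty, on(d,g)} ⊆ S  — applicable
  S \ del = {ontable(e)}
  ∪ add   = {clear(g), holding(d), ontable(e)}

== RESULT ==
["clear(g)", "holding(d)", "ontable(e)"]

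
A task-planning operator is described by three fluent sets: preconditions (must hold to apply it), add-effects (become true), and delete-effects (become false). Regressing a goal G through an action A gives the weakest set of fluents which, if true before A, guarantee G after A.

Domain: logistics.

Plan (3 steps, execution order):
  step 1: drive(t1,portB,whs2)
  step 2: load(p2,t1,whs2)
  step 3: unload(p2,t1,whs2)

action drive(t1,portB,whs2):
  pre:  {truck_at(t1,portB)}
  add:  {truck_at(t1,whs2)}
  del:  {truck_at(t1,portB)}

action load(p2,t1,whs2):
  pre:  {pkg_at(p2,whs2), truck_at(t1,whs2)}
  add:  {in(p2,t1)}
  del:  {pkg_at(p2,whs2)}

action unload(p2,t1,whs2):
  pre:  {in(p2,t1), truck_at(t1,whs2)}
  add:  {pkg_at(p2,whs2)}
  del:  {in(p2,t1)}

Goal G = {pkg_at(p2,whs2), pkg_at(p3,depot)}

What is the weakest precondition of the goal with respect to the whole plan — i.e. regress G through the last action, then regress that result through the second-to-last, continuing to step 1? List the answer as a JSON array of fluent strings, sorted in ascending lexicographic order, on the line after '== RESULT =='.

Regress step by step:
  through step 3 (unload(p2,t1,whs2)): drop {pkg_at(p2,whs2)}, keep {pkg_at(p3,depot)}, require {in(p2,t1), truck_at(t1,whs2)}
    → {in(p2,t1), pkg_at(p3,depot), truck_at(t1,whs2)}
  through step 2 (load(p2,t1,whs2)): drop {in(p2,t1)}, keep {pkg_at(p3,depot), truck_at(t1,whs2)}, require {pkg_at(p2,whs2), truck_at(t1,whs2)}
    → {pkg_at(p2,whs2), pkg_at(p3,depot), truck_at(t1,whs2)}
  through step 1 (drive(t1,portB,whs2)): drop {truck_at(t1,whs2)}, keep {pkg_at(p2,whs2), pkg_at(p3,depot)}, require {truck_at(t1,portB)}
    → {pkg_at(p2,whs2), pkg_at(p3,depot), truck_at(t1,portB)}

== RESULT ==
["pkg_at(p2,whs2)", "pkg_at(p3,depot)", "truck_at(t1,portB)"]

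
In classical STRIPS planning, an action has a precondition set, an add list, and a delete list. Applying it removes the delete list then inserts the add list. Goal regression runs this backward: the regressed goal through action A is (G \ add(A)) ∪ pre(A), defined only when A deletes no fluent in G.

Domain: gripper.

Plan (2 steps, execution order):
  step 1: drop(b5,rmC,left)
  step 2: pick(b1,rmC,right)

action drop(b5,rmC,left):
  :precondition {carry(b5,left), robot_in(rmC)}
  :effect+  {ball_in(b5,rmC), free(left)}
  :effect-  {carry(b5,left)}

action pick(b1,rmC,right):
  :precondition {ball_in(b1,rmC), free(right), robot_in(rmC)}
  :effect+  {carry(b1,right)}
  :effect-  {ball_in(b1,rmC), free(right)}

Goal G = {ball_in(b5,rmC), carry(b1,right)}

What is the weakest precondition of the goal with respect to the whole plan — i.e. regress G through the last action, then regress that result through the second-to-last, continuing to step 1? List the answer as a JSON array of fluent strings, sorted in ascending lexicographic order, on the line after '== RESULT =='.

Regress step by step:
  through step 2 (pick(b1,rmC,right)): drop {carry(b1,right)}, keep {ball_in(b5,rmC)}, require {ball_in(b1,rmC), free(right), robot_in(rmC)}
    → {ball_in(b1,rmC), ball_in(b5,rmC), free(right), robot_in(rmC)}
  through step 1 (drop(b5,rmC,left)): drop {ball_in(b5,rmC)}, keep {ball_in(b1,rmC), free(right), robot_in(rmC)}, require {carry(b5,left), robot_in(rmC)}
    → {ball_in(b1,rmC), carry(b5,left), free(right), robot_in(rmC)}

== RESULT ==
["ball_in(b1,rmC)", "carry(b5,left)", "free(right)", "robot_in(rmC)"]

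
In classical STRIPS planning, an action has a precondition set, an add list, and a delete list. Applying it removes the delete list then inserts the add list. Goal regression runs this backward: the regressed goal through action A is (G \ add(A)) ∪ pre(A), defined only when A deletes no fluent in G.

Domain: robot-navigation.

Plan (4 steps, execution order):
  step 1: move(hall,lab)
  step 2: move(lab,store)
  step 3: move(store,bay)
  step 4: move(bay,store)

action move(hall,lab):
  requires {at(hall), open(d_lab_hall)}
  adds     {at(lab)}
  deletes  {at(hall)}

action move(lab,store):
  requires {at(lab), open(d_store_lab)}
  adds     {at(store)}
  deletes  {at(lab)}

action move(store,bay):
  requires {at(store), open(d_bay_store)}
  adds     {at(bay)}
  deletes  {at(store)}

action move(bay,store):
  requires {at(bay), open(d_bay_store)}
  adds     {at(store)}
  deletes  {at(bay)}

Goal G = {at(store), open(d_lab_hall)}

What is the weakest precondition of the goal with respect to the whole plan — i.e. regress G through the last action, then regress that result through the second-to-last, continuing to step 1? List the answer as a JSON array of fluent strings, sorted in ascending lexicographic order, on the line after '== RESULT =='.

Regress step by step:
  through step 4 (move(bay,store)): drop {at(store)}, keep {open(d_lab_hall)}, require {at(bay), open(d_bay_store)}
    → {at(bay), open(d_bay_store), open(d_lab_hall)}
  through step 3 (move(store,bay)): drop {at(bay)}, keep {open(d_bay_store), open(d_lab_hall)}, require {at(store), open(d_bay_store)}
    → {at(store), open(d_bay_store), open(d_lab_hall)}
  through step 2 (move(lab,store)): drop {at(store)}, keep {open(d_bay_store), open(d_lab_hall)}, require {at(lab), open(d_store_lab)}
    → {at(lab), open(d_bay_store), open(d_lab_hall), open(d_store_lab)}
  through step 1 (move(hall,lab)): drop {at(lab)}, keep {open(d_bay_store), open(d_lab_hall), open(d_store_lab)}, require {at(hall), open(d_lab_hall)}
    → {at(hall), open(d_bay_store), open(d_lab_hall), open(d_store_lab)}

== RESULT ==
["at(hall)", "open(d_bay_store)", "open(d_lab_hall)", "open(d_store_lab)"]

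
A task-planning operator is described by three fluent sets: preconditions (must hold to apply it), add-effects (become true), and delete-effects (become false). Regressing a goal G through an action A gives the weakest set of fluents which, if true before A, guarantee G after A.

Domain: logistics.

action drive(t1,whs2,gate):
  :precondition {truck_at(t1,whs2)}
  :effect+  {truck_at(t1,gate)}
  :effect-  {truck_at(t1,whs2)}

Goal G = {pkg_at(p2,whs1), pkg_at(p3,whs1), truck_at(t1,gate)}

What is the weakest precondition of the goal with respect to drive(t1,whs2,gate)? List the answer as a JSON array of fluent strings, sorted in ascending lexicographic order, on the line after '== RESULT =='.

Regress:
  G ∩ del = {}  (empty — regression defined)
  G \ add = {pkg_at(p2,whs1), pkg_at(p3,whs1), truck_at(t1,gate)} \ {truck_at(t1,gate)} = {pkg_at(p2,whs1), pkg_at(p3,whs1)}
  ∪ pre   = {pkg_at(p2,whs1), pkg_at(p3,whs1)} ∪ {truck_at(t1,whs2)}
          = {pkg_at(p2,whs1), pkg_at(p3,whs1), truck_at(t1,whs2)}

== RESULT ==
["pkg_at(p2,whs1)", "pkg_at(p3,whs1)", "truck_at(t1,whs2)"]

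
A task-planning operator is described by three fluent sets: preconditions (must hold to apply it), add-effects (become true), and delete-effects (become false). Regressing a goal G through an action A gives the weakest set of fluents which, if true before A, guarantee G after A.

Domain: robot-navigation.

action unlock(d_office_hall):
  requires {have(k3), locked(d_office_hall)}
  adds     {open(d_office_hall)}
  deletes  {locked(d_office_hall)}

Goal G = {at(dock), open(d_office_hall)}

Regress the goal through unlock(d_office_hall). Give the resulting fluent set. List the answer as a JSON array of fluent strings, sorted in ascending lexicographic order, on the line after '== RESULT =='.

Compute (G \ add) ∪ pre:
  G ∩ del = {}  (empty — regression defined)
  G \ add = {at(dock), open(d_office_hall)} \ {open(d_office_hall)} = {at(dock)}
  ∪ pre   = {at(dock)} ∪ {have(k3), locked(d_office_hall)}
          = {at(dock), have(k3), locked(d_office_hall)}

== RESULT ==
["at(dock)", "have(k3)", "locked(d_office_hall)"]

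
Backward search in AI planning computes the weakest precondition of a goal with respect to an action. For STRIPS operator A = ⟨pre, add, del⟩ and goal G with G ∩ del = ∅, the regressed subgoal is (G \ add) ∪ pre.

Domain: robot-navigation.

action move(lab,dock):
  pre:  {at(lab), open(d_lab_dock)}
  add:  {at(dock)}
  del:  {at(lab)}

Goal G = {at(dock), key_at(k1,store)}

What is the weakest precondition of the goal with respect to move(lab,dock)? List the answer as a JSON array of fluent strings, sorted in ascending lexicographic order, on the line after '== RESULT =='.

Compute (G \ add) ∪ pre:
  G ∩ del = {}  (empty — regression defined)
  G \ add = {at(dock), key_at(k1,store)} \ {at(dock)} = {key_at(k1,store)}
  ∪ pre   = {key_at(k1,store)} ∪ {at(lab), open(d_lab_dock)}
          = {at(lab), key_at(k1,store), open(d_lab_dock)}

== RESULT ==
["at(lab)", "key_at(k1,store)", "open(d_lab_dock)"]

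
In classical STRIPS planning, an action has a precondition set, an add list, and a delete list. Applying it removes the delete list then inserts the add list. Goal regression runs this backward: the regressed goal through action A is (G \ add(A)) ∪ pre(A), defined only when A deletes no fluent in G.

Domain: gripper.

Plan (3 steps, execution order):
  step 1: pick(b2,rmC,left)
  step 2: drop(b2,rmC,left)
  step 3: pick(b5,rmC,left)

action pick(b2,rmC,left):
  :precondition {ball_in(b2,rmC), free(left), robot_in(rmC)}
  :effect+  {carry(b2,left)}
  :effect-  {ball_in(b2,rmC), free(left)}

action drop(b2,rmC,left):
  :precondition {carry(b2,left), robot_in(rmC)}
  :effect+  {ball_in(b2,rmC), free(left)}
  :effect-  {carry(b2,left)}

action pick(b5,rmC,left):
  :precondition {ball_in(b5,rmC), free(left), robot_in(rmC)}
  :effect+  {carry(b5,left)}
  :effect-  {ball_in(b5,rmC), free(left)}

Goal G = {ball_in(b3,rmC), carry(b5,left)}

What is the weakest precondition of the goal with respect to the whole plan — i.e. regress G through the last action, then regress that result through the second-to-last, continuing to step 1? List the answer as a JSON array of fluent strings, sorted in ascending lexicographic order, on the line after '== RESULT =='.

Work backward from the goal:
  through step 3 (pick(b5,rmC,left)): drop {carry(b5,left)}, keep {ball_in(b3,rmC)}, require {ball_in(b5,rmC), free(left), robot_in(rmC)}
    → {ball_in(b3,rmC), ball_in(b5,rmC), free(left), robot_in(rmC)}
  through step 2 (drop(b2,rmC,left)): drop {free(left)}, keep {ball_in(b3,rmC), ball_in(b5,rmC), robot_in(rmC)}, require {carry(b2,left), robot_in(rmC)}
    → {ball_in(b3,rmC), ball_in(b5,rmC), carry(b2,left), robot_in(rmC)}
  through step 1 (pick(b2,rmC,left)): drop {carry(b2,left)}, keep {ball_in(b3,rmC), ball_in(b5,rmC), robot_in(rmC)}, require {ball_in(b2,rmC), free(left), robot_in(rmC)}
    → {ball_in(b2,rmC), ball_in(b3,rmC), ball_in(b5,rmC), free(left), robot_in(rmC)}

== RESULT ==
["ball_in(b2,rmC)", "ball_in(b3,rmC)", "ball_in(b5,rmC)", "free(left)", "robot_in(rmC)"]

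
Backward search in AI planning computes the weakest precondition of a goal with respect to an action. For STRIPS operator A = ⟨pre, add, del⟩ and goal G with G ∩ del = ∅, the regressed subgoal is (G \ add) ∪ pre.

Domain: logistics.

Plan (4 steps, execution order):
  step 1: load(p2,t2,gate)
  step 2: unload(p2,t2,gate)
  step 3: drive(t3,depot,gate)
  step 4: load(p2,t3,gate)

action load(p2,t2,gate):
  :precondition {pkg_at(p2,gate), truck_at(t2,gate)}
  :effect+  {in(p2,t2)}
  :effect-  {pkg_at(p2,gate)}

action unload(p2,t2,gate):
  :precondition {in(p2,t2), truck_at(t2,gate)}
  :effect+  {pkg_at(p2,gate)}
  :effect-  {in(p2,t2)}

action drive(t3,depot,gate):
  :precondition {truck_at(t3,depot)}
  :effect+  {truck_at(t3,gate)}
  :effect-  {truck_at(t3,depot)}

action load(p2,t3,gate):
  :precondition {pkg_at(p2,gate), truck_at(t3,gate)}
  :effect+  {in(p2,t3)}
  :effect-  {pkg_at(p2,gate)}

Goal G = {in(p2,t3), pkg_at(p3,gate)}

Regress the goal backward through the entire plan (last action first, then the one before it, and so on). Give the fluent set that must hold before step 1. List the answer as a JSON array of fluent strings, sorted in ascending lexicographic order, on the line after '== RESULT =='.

Work backward from the goal:
  through step 4 (load(p2,t3,gate)): drop {in(p2,t3)}, keep {pkg_at(p3,gate)}, require {pkg_at(p2,gate), truck_at(t3,gate)}
    → {pkg_at(p2,gate), pkg_at(p3,gate), truck_at(t3,gate)}
  through step 3 (drive(t3,depot,gate)): drop {truck_at(t3,gate)}, keep {pkg_at(p2,gate), pkg_at(p3,gate)}, require {truck_at(t3,depot)}
    → {pkg_at(p2,gate), pkg_at(p3,gate), truck_at(t3,depot)}
  through step 2 (unload(p2,t2,gate)): drop {pkg_at(p2,gate)}, keep {pkg_at(p3,gate), truck_at(t3,depot)}, require {in(p2,t2), truck_at(t2,gate)}
    → {in(p2,t2), pkg_at(p3,gate), truck_at(t2,gate), truck_at(t3,depot)}
  through step 1 (load(p2,t2,gate)): drop {in(p2,t2)}, keep {pkg_at(p3,gate), truck_at(t2,gate), truck_at(t3,depot)}, require {pkg_at(p2,gate), truck_at(t2,gate)}
    → {pkg_at(p2,gate), pkg_at(p3,gate), truck_at(t2,gate), truck_at(t3,depot)}

== RESULT ==
["pkg_at(p2,gate)", "pkg_at(p3,gate)", "truck_at(t2,gate)", "truck_at(t3,depot)"]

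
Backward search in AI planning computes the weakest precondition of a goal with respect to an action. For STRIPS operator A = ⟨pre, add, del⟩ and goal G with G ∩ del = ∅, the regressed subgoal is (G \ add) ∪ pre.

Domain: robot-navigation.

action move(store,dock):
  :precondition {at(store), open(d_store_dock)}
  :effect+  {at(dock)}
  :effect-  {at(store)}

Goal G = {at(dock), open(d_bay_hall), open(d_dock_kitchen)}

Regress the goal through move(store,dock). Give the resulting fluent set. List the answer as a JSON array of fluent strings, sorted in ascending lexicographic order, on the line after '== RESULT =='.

Regress:
  G ∩ del = {}  (empty — regression defined)
  G \ add = {at(dock), open(d_bay_hall), open(d_dock_kitchen)} \ {at(dock)} = {open(d_bay_hall), open(d_dock_kitchen)}
  ∪ pre   = {open(d_bay_hall), open(d_dock_kitchen)} ∪ {at(store), open(d_store_dock)}
          = {at(store), open(d_bay_hall), open(d_dock_kitchen), open(d_store_dock)}

== RESULT ==
["at(store)", "open(d_bay_hall)", "open(d_dock_kitchen)", "open(d_store_dock)"]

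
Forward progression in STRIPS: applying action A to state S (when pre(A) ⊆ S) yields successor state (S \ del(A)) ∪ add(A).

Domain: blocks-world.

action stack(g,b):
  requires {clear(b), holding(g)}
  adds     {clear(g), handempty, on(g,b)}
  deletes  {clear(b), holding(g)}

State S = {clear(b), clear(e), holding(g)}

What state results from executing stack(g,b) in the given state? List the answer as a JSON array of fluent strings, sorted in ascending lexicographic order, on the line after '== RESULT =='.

Compute (S \ del) ∪ add:
  pre ⊆ S: {clear(b), holding(g)} ⊆ S  — applicable
  S \ del = {clear(e)}
  ∪ add   = {clear(e), clear(g), handempty, on(g,b)}

== RESULT ==
["clear(e)", "clear(g)", "handempty", "on(g,b)"]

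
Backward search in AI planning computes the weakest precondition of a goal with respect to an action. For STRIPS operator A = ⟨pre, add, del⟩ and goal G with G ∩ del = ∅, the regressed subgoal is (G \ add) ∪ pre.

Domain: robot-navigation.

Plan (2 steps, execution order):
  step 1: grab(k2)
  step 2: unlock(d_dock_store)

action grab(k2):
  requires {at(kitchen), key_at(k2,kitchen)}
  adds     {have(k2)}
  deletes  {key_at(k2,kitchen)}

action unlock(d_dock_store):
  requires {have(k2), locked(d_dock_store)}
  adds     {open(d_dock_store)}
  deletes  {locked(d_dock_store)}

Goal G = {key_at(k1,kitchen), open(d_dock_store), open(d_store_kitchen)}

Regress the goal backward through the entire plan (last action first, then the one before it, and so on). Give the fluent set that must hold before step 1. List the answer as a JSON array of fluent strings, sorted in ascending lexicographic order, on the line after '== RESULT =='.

Work backward from the goal:
  through step 2 (unlock(d_dock_store)): drop {open(d_dock_store)}, keep {key_at(k1,kitchen), open(d_store_kitchen)}, require {have(k2), locked(d_dock_store)}
    → {have(k2), key_at(k1,kitchen), locked(d_dock_store), open(d_store_kitchen)}
  through step 1 (grab(k2)): drop {have(k2)}, keep {key_at(k1,kitchen), locked(d_dock_store), open(d_store_kitchen)}, require {at(kitchen), key_at(k2,kitchen)}
    → {at(kitchen), key_at(k1,kitchen), key_at(k2,kitchen), locked(d_dock_store), open(d_store_kitchen)}

== RESULT ==
["at(kitchen)", "key_at(k1,kitchen)", "key_at(k2,kitchen)", "locked(d_dock_store)", "open(d_store_kitchen)"]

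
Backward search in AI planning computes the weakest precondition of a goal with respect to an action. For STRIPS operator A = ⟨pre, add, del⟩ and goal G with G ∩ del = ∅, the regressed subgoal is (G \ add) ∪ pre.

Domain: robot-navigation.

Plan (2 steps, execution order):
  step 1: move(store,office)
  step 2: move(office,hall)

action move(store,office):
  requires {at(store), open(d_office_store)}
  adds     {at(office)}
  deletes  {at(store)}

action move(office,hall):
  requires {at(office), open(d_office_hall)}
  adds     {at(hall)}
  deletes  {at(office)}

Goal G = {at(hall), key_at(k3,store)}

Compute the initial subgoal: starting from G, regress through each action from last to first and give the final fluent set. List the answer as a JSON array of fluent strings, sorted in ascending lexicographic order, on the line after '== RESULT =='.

Regress step by step:
  through step 2 (move(office,hall)): drop {at(hall)}, keep {key_at(k3,store)}, require {at(office), open(d_office_hall)}
    → {at(office), key_at(k3,store), open(d_office_hall)}
  through step 1 (move(store,office)): drop {at(office)}, keep {key_at(k3,store), open(d_office_hall)}, require {at(store), open(d_office_store)}
    → {at(store), key_at(k3,store), open(d_office_hall), open(d_office_store)}

== RESULT ==
["at(store)", "key_at(k3,store)", "open(d_office_hall)", "open(d_office_store)"]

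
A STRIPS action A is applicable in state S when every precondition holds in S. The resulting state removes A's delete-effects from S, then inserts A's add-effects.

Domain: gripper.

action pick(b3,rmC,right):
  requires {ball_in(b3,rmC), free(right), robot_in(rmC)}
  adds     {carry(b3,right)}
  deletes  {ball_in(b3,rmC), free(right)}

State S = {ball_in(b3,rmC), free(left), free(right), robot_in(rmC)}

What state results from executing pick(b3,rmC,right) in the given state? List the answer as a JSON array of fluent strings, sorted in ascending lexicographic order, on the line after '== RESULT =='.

Compute (S \ del) ∪ add:
  pre ⊆ S: {ball_in(b3,rmC), free(right), robot_in(rmC)} ⊆ S  — applicable
  S \ del = {free(left), robot_in(rmC)}
  ∪ add   = {carry(b3,right), free(left), robot_in(rmC)}

== RESULT ==
["carry(b3,right)", "free(left)", "robot_in(rmC)"]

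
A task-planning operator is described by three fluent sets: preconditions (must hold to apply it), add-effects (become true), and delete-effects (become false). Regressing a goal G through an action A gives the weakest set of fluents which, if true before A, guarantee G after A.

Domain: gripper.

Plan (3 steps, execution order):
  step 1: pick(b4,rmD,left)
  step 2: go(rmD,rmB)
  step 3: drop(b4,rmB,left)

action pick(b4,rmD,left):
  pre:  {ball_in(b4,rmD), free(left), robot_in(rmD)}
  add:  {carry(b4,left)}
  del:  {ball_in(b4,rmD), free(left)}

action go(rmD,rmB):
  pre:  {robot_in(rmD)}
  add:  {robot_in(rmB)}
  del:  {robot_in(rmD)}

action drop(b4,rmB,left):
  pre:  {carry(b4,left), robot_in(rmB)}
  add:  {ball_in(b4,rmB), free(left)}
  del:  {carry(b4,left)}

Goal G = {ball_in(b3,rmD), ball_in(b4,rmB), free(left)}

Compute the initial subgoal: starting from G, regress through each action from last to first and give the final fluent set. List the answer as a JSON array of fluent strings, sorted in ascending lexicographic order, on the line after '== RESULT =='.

Work backward from the goal:
  through step 3 (drop(b4,rmB,left)): drop {ball_in(b4,rmB), free(left)}, keep {ball_in(b3,rmD)}, require {carry(b4,left), robot_in(rmB)}
    → {ball_in(b3,rmD), carry(b4,left), robot_in(rmB)}
  through step 2 (go(rmD,rmB)): drop {robot_in(rmB)}, keep {ball_in(b3,rmD), carry(b4,left)}, require {robot_in(rmD)}
    → {ball_in(b3,rmD), carry(b4,left), robot_in(rmD)}
  through step 1 (pick(b4,rmD,left)): drop {carry(b4,left)}, keep {ball_in(b3,rmD), robot_in(rmD)}, require {ball_in(b4,rmD), free(left), robot_in(rmD)}
    → {ball_in(b3,rmD), ball_in(b4,rmD), free(left), robot_in(rmD)}

== RESULT ==
["ball_in(b3,rmD)", "ball_in(b4,rmD)", "free(left)", "robot_in(rmD)"]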